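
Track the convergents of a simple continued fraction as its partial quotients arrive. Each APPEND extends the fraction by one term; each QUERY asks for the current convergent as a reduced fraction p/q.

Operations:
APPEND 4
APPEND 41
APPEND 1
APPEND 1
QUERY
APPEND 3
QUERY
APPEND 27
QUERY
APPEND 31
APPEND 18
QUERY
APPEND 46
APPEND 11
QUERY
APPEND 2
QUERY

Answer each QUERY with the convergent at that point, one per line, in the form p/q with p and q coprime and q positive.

APPEND 4: p_0 = 4·1 + 0 = 4, q_0 = 4·0 + 1 = 1 → 4/1
APPEND 41: p_1 = 41·4 + 1 = 165, q_1 = 41·1 + 0 = 41 → 165/41
APPEND 1: p_2 = 1·165 + 4 = 169, q_2 = 1·41 + 1 = 42 → 169/42
APPEND 1: p_3 = 1·169 + 165 = 334, q_3 = 1·42 + 41 = 83 → 334/83
APPEND 3: p_4 = 3·334 + 169 = 1171, q_4 = 3·83 + 42 = 291 → 1171/291
APPEND 27: p_5 = 27·1171 + 334 = 31951, q_5 = 27·291 + 83 = 7940 → 31951/7940
APPEND 31: p_6 = 31·31951 + 1171 = 991652, q_6 = 31·7940 + 291 = 246431 → 991652/246431
APPEND 18: p_7 = 18·991652 + 31951 = 17881687, q_7 = 18·246431 + 7940 = 4443698 → 17881687/4443698
APPEND 46: p_8 = 46·17881687 + 991652 = 823549254, q_8 = 46·4443698 + 246431 = 204656539 → 823549254/204656539
APPEND 11: p_9 = 11·823549254 + 17881687 = 9076923481, q_9 = 11·204656539 + 4443698 = 2255665627 → 9076923481/2255665627
APPEND 2: p_10 = 2·9076923481 + 823549254 = 18977396216, q_10 = 2·2255665627 + 204656539 = 4715987793 → 18977396216/4715987793

334/83
1171/291
31951/7940
17881687/4443698
9076923481/2255665627
18977396216/4715987793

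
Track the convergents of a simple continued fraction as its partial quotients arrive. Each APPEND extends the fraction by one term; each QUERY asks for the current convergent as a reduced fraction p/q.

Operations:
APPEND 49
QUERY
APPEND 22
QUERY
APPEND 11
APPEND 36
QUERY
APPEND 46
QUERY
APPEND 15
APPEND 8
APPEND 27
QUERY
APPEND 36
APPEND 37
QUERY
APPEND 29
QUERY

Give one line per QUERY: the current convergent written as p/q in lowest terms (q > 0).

49/1
1079/22
430127/8770
19797760/403663
65069585879/1326725056
86826519865819/1770334294819
2520313980170371/51387505565150

APPEND 49: p_0 = 49·1 + 0 = 49, q_0 = 49·0 + 1 = 1 → 49/1
APPEND 22: p_1 = 22·49 + 1 = 1079, q_1 = 22·1 + 0 = 22 → 1079/22
APPEND 11: p_2 = 11·1079 + 49 = 11918, q_2 = 11·22 + 1 = 243 → 11918/243
APPEND 36: p_3 = 36·11918 + 1079 = 430127, q_3 = 36·243 + 22 = 8770 → 430127/8770
APPEND 46: p_4 = 46·430127 + 11918 = 19797760, q_4 = 46·8770 + 243 = 403663 → 19797760/403663
APPEND 15: p_5 = 15·19797760 + 430127 = 297396527, q_5 = 15·403663 + 8770 = 6063715 → 297396527/6063715
APPEND 8: p_6 = 8·297396527 + 19797760 = 2398969976, q_6 = 8·6063715 + 403663 = 48913383 → 2398969976/48913383
APPEND 27: p_7 = 27·2398969976 + 297396527 = 65069585879, q_7 = 27·48913383 + 6063715 = 1326725056 → 65069585879/1326725056
APPEND 36: p_8 = 36·65069585879 + 2398969976 = 2344904061620, q_8 = 36·1326725056 + 48913383 = 47811015399 → 2344904061620/47811015399
APPEND 37: p_9 = 37·2344904061620 + 65069585879 = 86826519865819, q_9 = 37·47811015399 + 1326725056 = 1770334294819 → 86826519865819/1770334294819
APPEND 29: p_10 = 29·86826519865819 + 2344904061620 = 2520313980170371, q_10 = 29·1770334294819 + 47811015399 = 51387505565150 → 2520313980170371/51387505565150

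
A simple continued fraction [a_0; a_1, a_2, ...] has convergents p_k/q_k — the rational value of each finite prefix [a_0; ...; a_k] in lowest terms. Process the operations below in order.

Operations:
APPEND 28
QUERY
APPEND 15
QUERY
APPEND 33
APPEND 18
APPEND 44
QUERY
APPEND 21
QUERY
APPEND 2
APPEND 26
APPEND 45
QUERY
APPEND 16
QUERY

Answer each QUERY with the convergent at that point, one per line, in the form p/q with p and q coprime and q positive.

APPEND 28: p_0 = 28·1 + 0 = 28, q_0 = 28·0 + 1 = 1 → 28/1
APPEND 15: p_1 = 15·28 + 1 = 421, q_1 = 15·1 + 0 = 15 → 421/15
APPEND 33: p_2 = 33·421 + 28 = 13921, q_2 = 33·15 + 1 = 496 → 13921/496
APPEND 18: p_3 = 18·13921 + 421 = 250999, q_3 = 18·496 + 15 = 8943 → 250999/8943
APPEND 44: p_4 = 44·250999 + 13921 = 11057877, q_4 = 44·8943 + 496 = 393988 → 11057877/393988
APPEND 21: p_5 = 21·11057877 + 250999 = 232466416, q_5 = 21·393988 + 8943 = 8282691 → 232466416/8282691
APPEND 2: p_6 = 2·232466416 + 11057877 = 475990709, q_6 = 2·8282691 + 393988 = 16959370 → 475990709/16959370
APPEND 26: p_7 = 26·475990709 + 232466416 = 12608224850, q_7 = 26·16959370 + 8282691 = 449226311 → 12608224850/449226311
APPEND 45: p_8 = 45·12608224850 + 475990709 = 567846108959, q_8 = 45·449226311 + 16959370 = 20232143365 → 567846108959/20232143365
APPEND 16: p_9 = 16·567846108959 + 12608224850 = 9098145968194, q_9 = 16·20232143365 + 449226311 = 324163520151 → 9098145968194/324163520151

28/1
421/15
11057877/393988
232466416/8282691
567846108959/20232143365
9098145968194/324163520151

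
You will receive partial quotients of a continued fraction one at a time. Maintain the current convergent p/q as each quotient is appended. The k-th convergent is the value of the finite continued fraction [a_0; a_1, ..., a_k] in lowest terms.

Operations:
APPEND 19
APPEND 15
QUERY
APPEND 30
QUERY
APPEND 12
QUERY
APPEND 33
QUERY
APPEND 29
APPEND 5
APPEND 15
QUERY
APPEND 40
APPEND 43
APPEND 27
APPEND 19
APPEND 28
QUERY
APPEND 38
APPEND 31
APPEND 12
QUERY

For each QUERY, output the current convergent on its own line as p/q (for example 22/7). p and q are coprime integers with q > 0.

286/15
8599/451
103474/5427
3423241/179542
7604035803/398816150
189167487009835257/9921448403053700
2686045233141306630476/140877587423330589011

APPEND 19: p_0 = 19·1 + 0 = 19, q_0 = 19·0 + 1 = 1 → 19/1
APPEND 15: p_1 = 15·19 + 1 = 286, q_1 = 15·1 + 0 = 15 → 286/15
APPEND 30: p_2 = 30·286 + 19 = 8599, q_2 = 30·15 + 1 = 451 → 8599/451
APPEND 12: p_3 = 12·8599 + 286 = 103474, q_3 = 12·451 + 15 = 5427 → 103474/5427
APPEND 33: p_4 = 33·103474 + 8599 = 3423241, q_4 = 33·5427 + 451 = 179542 → 3423241/179542
APPEND 29: p_5 = 29·3423241 + 103474 = 99377463, q_5 = 29·179542 + 5427 = 5212145 → 99377463/5212145
APPEND 5: p_6 = 5·99377463 + 3423241 = 500310556, q_6 = 5·5212145 + 179542 = 26240267 → 500310556/26240267
APPEND 15: p_7 = 15·500310556 + 99377463 = 7604035803, q_7 = 15·26240267 + 5212145 = 398816150 → 7604035803/398816150
APPEND 40: p_8 = 40·7604035803 + 500310556 = 304661742676, q_8 = 40·398816150 + 26240267 = 15978886267 → 304661742676/15978886267
APPEND 43: p_9 = 43·304661742676 + 7604035803 = 13108058970871, q_9 = 43·15978886267 + 398816150 = 687490925631 → 13108058970871/687490925631
APPEND 27: p_10 = 27·13108058970871 + 304661742676 = 354222253956193, q_10 = 27·687490925631 + 15978886267 = 18578233878304 → 354222253956193/18578233878304
APPEND 19: p_11 = 19·354222253956193 + 13108058970871 = 6743330884138538, q_11 = 19·18578233878304 + 687490925631 = 353673934613407 → 6743330884138538/353673934613407
APPEND 28: p_12 = 28·6743330884138538 + 354222253956193 = 189167487009835257, q_12 = 28·353673934613407 + 18578233878304 = 9921448403053700 → 189167487009835257/9921448403053700
APPEND 38: p_13 = 38·189167487009835257 + 6743330884138538 = 7195107837257878304, q_13 = 38·9921448403053700 + 353673934613407 = 377368713250654007 → 7195107837257878304/377368713250654007
APPEND 31: p_14 = 31·7195107837257878304 + 189167487009835257 = 223237510442004062681, q_14 = 31·377368713250654007 + 9921448403053700 = 11708351559173327917 → 223237510442004062681/11708351559173327917
APPEND 12: p_15 = 12·223237510442004062681 + 7195107837257878304 = 2686045233141306630476, q_15 = 12·11708351559173327917 + 377368713250654007 = 140877587423330589011 → 2686045233141306630476/140877587423330589011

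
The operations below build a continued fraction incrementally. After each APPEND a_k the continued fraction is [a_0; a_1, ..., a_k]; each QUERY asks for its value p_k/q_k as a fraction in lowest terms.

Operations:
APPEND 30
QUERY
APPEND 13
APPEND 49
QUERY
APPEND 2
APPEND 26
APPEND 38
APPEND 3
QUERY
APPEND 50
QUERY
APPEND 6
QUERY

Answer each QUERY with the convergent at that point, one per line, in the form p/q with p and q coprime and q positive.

30/1
19189/638
118242352/3931347
5951189323/197866415
35825378290/1191129837

APPEND 30: p_0 = 30·1 + 0 = 30, q_0 = 30·0 + 1 = 1 → 30/1
APPEND 13: p_1 = 13·30 + 1 = 391, q_1 = 13·1 + 0 = 13 → 391/13
APPEND 49: p_2 = 49·391 + 30 = 19189, q_2 = 49·13 + 1 = 638 → 19189/638
APPEND 2: p_3 = 2·19189 + 391 = 38769, q_3 = 2·638 + 13 = 1289 → 38769/1289
APPEND 26: p_4 = 26·38769 + 19189 = 1027183, q_4 = 26·1289 + 638 = 34152 → 1027183/34152
APPEND 38: p_5 = 38·1027183 + 38769 = 39071723, q_5 = 38·34152 + 1289 = 1299065 → 39071723/1299065
APPEND 3: p_6 = 3·39071723 + 1027183 = 118242352, q_6 = 3·1299065 + 34152 = 3931347 → 118242352/3931347
APPEND 50: p_7 = 50·118242352 + 39071723 = 5951189323, q_7 = 50·3931347 + 1299065 = 197866415 → 5951189323/197866415
APPEND 6: p_8 = 6·5951189323 + 118242352 = 35825378290, q_8 = 6·197866415 + 3931347 = 1191129837 → 35825378290/1191129837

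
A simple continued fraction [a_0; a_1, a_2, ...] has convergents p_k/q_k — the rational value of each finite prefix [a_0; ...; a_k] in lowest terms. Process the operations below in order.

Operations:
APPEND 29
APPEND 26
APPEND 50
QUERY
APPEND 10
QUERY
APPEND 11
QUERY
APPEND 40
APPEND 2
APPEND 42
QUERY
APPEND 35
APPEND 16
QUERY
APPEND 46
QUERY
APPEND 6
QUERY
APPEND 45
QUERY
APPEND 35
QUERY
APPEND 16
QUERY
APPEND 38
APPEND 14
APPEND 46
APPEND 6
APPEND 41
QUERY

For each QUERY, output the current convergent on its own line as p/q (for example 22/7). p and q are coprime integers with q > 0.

37779/1301
378545/13036
4201774/144697
14494682433/499155134
8136974457457/280213974638
374808480028961/12907325009567
2256987854631223/77724164032040
101939261938433996/3510494706451367
3570131155699821083/122945038889829885
57224037753135571324/1970631116943729527
348904128950674241423022727/12015253734916172231294260

APPEND 29: p_0 = 29·1 + 0 = 29, q_0 = 29·0 + 1 = 1 → 29/1
APPEND 26: p_1 = 26·29 + 1 = 755, q_1 = 26·1 + 0 = 26 → 755/26
APPEND 50: p_2 = 50·755 + 29 = 37779, q_2 = 50·26 + 1 = 1301 → 37779/1301
APPEND 10: p_3 = 10·37779 + 755 = 378545, q_3 = 10·1301 + 26 = 13036 → 378545/13036
APPEND 11: p_4 = 11·378545 + 37779 = 4201774, q_4 = 11·13036 + 1301 = 144697 → 4201774/144697
APPEND 40: p_5 = 40·4201774 + 378545 = 168449505, q_5 = 40·144697 + 13036 = 5800916 → 168449505/5800916
APPEND 2: p_6 = 2·168449505 + 4201774 = 341100784, q_6 = 2·5800916 + 144697 = 11746529 → 341100784/11746529
APPEND 42: p_7 = 42·341100784 + 168449505 = 14494682433, q_7 = 42·11746529 + 5800916 = 499155134 → 14494682433/499155134
APPEND 35: p_8 = 35·14494682433 + 341100784 = 507654985939, q_8 = 35·499155134 + 11746529 = 17482176219 → 507654985939/17482176219
APPEND 16: p_9 = 16·507654985939 + 14494682433 = 8136974457457, q_9 = 16·17482176219 + 499155134 = 280213974638 → 8136974457457/280213974638
APPEND 46: p_10 = 46·8136974457457 + 507654985939 = 374808480028961, q_10 = 46·280213974638 + 17482176219 = 12907325009567 → 374808480028961/12907325009567
APPEND 6: p_11 = 6·374808480028961 + 8136974457457 = 2256987854631223, q_11 = 6·12907325009567 + 280213974638 = 77724164032040 → 2256987854631223/77724164032040
APPEND 45: p_12 = 45·2256987854631223 + 374808480028961 = 101939261938433996, q_12 = 45·77724164032040 + 12907325009567 = 3510494706451367 → 101939261938433996/3510494706451367
APPEND 35: p_13 = 35·101939261938433996 + 2256987854631223 = 3570131155699821083, q_13 = 35·3510494706451367 + 77724164032040 = 122945038889829885 → 3570131155699821083/122945038889829885
APPEND 16: p_14 = 16·3570131155699821083 + 101939261938433996 = 57224037753135571324, q_14 = 16·122945038889829885 + 3510494706451367 = 1970631116943729527 → 57224037753135571324/1970631116943729527
APPEND 38: p_15 = 38·57224037753135571324 + 3570131155699821083 = 2178083565774851531395, q_15 = 38·1970631116943729527 + 122945038889829885 = 75006927482751551911 → 2178083565774851531395/75006927482751551911
APPEND 14: p_16 = 14·2178083565774851531395 + 57224037753135571324 = 30550393958601057010854, q_16 = 14·75006927482751551911 + 1970631116943729527 = 1052067615875465456281 → 30550393958601057010854/1052067615875465456281
APPEND 46: p_17 = 46·30550393958601057010854 + 2178083565774851531395 = 1407496205661423474030679, q_17 = 46·1052067615875465456281 + 75006927482751551911 = 48470117257754162540837 → 1407496205661423474030679/48470117257754162540837
APPEND 6: p_18 = 6·1407496205661423474030679 + 30550393958601057010854 = 8475527627927141901194928, q_18 = 6·48470117257754162540837 + 1052067615875465456281 = 291872771162400440701303 → 8475527627927141901194928/291872771162400440701303
APPEND 41: p_19 = 41·8475527627927141901194928 + 1407496205661423474030679 = 348904128950674241423022727, q_19 = 41·291872771162400440701303 + 48470117257754162540837 = 12015253734916172231294260 → 348904128950674241423022727/12015253734916172231294260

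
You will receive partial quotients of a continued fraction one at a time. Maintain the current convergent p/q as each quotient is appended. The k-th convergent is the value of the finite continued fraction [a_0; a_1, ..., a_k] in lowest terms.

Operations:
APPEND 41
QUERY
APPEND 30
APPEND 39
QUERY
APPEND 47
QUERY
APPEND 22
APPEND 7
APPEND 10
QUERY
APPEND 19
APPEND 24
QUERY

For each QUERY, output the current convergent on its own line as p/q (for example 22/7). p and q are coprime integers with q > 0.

APPEND 41: p_0 = 41·1 + 0 = 41, q_0 = 41·0 + 1 = 1 → 41/1
APPEND 30: p_1 = 30·41 + 1 = 1231, q_1 = 30·1 + 0 = 30 → 1231/30
APPEND 39: p_2 = 39·1231 + 41 = 48050, q_2 = 39·30 + 1 = 1171 → 48050/1171
APPEND 47: p_3 = 47·48050 + 1231 = 2259581, q_3 = 47·1171 + 30 = 55067 → 2259581/55067
APPEND 22: p_4 = 22·2259581 + 48050 = 49758832, q_4 = 22·55067 + 1171 = 1212645 → 49758832/1212645
APPEND 7: p_5 = 7·49758832 + 2259581 = 350571405, q_5 = 7·1212645 + 55067 = 8543582 → 350571405/8543582
APPEND 10: p_6 = 10·350571405 + 49758832 = 3555472882, q_6 = 10·8543582 + 1212645 = 86648465 → 3555472882/86648465
APPEND 19: p_7 = 19·3555472882 + 350571405 = 67904556163, q_7 = 19·86648465 + 8543582 = 1654864417 → 67904556163/1654864417
APPEND 24: p_8 = 24·67904556163 + 3555472882 = 1633264820794, q_8 = 24·1654864417 + 86648465 = 39803394473 → 1633264820794/39803394473

41/1
48050/1171
2259581/55067
3555472882/86648465
1633264820794/39803394473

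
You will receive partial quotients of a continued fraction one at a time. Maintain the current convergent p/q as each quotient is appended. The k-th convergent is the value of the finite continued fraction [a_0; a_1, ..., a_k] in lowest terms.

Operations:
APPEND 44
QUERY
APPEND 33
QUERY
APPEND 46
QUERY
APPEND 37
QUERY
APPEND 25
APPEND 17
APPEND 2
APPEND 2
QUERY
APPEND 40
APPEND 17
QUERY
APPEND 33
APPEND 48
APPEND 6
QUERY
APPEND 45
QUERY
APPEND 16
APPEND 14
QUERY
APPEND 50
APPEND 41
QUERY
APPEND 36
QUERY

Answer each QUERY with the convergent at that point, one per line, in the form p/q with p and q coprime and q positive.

APPEND 44: p_0 = 44·1 + 0 = 44, q_0 = 44·0 + 1 = 1 → 44/1
APPEND 33: p_1 = 33·44 + 1 = 1453, q_1 = 33·1 + 0 = 33 → 1453/33
APPEND 46: p_2 = 46·1453 + 44 = 66882, q_2 = 46·33 + 1 = 1519 → 66882/1519
APPEND 37: p_3 = 37·66882 + 1453 = 2476087, q_3 = 37·1519 + 33 = 56236 → 2476087/56236
APPEND 25: p_4 = 25·2476087 + 66882 = 61969057, q_4 = 25·56236 + 1519 = 1407419 → 61969057/1407419
APPEND 17: p_5 = 17·61969057 + 2476087 = 1055950056, q_5 = 17·1407419 + 56236 = 23982359 → 1055950056/23982359
APPEND 2: p_6 = 2·1055950056 + 61969057 = 2173869169, q_6 = 2·23982359 + 1407419 = 49372137 → 2173869169/49372137
APPEND 2: p_7 = 2·2173869169 + 1055950056 = 5403688394, q_7 = 2·49372137 + 23982359 = 122726633 → 5403688394/122726633
APPEND 40: p_8 = 40·5403688394 + 2173869169 = 218321404929, q_8 = 40·122726633 + 49372137 = 4958437457 → 218321404929/4958437457
APPEND 17: p_9 = 17·218321404929 + 5403688394 = 3716867572187, q_9 = 17·4958437457 + 122726633 = 84416163402 → 3716867572187/84416163402
APPEND 33: p_10 = 33·3716867572187 + 218321404929 = 122874951287100, q_10 = 33·84416163402 + 4958437457 = 2790691829723 → 122874951287100/2790691829723
APPEND 48: p_11 = 48·122874951287100 + 3716867572187 = 5901714529352987, q_11 = 48·2790691829723 + 84416163402 = 134037623990106 → 5901714529352987/134037623990106
APPEND 6: p_12 = 6·5901714529352987 + 122874951287100 = 35533162127405022, q_12 = 6·134037623990106 + 2790691829723 = 807016435770359 → 35533162127405022/807016435770359
APPEND 45: p_13 = 45·35533162127405022 + 5901714529352987 = 1604894010262578977, q_13 = 45·807016435770359 + 134037623990106 = 36449777233656261 → 1604894010262578977/36449777233656261
APPEND 16: p_14 = 16·1604894010262578977 + 35533162127405022 = 25713837326328668654, q_14 = 16·36449777233656261 + 807016435770359 = 584003452174270535 → 25713837326328668654/584003452174270535
APPEND 14: p_15 = 14·25713837326328668654 + 1604894010262578977 = 361598616578863940133, q_15 = 14·584003452174270535 + 36449777233656261 = 8212498107673443751 → 361598616578863940133/8212498107673443751
APPEND 50: p_16 = 50·361598616578863940133 + 25713837326328668654 = 18105644666269525675304, q_16 = 50·8212498107673443751 + 584003452174270535 = 411208908835846458085 → 18105644666269525675304/411208908835846458085
APPEND 41: p_17 = 41·18105644666269525675304 + 361598616578863940133 = 742693029933629416627597, q_17 = 41·411208908835846458085 + 8212498107673443751 = 16867777760377378225236 → 742693029933629416627597/16867777760377378225236
APPEND 36: p_18 = 36·742693029933629416627597 + 18105644666269525675304 = 26755054722276928524268796, q_18 = 36·16867777760377378225236 + 411208908835846458085 = 607651208282421462566581 → 26755054722276928524268796/607651208282421462566581

44/1
1453/33
66882/1519
2476087/56236
5403688394/122726633
3716867572187/84416163402
35533162127405022/807016435770359
1604894010262578977/36449777233656261
361598616578863940133/8212498107673443751
742693029933629416627597/16867777760377378225236
26755054722276928524268796/607651208282421462566581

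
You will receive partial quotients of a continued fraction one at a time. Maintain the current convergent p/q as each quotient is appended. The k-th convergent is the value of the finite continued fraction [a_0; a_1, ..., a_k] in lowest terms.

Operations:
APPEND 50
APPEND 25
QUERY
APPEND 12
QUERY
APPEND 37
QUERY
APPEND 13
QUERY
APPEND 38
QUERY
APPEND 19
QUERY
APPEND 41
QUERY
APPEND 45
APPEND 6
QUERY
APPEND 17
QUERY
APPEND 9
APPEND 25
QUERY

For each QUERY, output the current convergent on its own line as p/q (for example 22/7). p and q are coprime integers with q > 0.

1251/25
15062/301
558545/11162
7276147/145407
277052131/5536628
5271266636/105341339
216398984207/4324531527
58675752319913/1172580091851
1007231014994472/20128570821521
229101103196748497/4578371507960021

APPEND 50: p_0 = 50·1 + 0 = 50, q_0 = 50·0 + 1 = 1 → 50/1
APPEND 25: p_1 = 25·50 + 1 = 1251, q_1 = 25·1 + 0 = 25 → 1251/25
APPEND 12: p_2 = 12·1251 + 50 = 15062, q_2 = 12·25 + 1 = 301 → 15062/301
APPEND 37: p_3 = 37·15062 + 1251 = 558545, q_3 = 37·301 + 25 = 11162 → 558545/11162
APPEND 13: p_4 = 13·558545 + 15062 = 7276147, q_4 = 13·11162 + 301 = 145407 → 7276147/145407
APPEND 38: p_5 = 38·7276147 + 558545 = 277052131, q_5 = 38·145407 + 11162 = 5536628 → 277052131/5536628
APPEND 19: p_6 = 19·277052131 + 7276147 = 5271266636, q_6 = 19·5536628 + 145407 = 105341339 → 5271266636/105341339
APPEND 41: p_7 = 41·5271266636 + 277052131 = 216398984207, q_7 = 41·105341339 + 5536628 = 4324531527 → 216398984207/4324531527
APPEND 45: p_8 = 45·216398984207 + 5271266636 = 9743225555951, q_8 = 45·4324531527 + 105341339 = 194709260054 → 9743225555951/194709260054
APPEND 6: p_9 = 6·9743225555951 + 216398984207 = 58675752319913, q_9 = 6·194709260054 + 4324531527 = 1172580091851 → 58675752319913/1172580091851
APPEND 17: p_10 = 17·58675752319913 + 9743225555951 = 1007231014994472, q_10 = 17·1172580091851 + 194709260054 = 20128570821521 → 1007231014994472/20128570821521
APPEND 9: p_11 = 9·1007231014994472 + 58675752319913 = 9123754887270161, q_11 = 9·20128570821521 + 1172580091851 = 182329717485540 → 9123754887270161/182329717485540
APPEND 25: p_12 = 25·9123754887270161 + 1007231014994472 = 229101103196748497, q_12 = 25·182329717485540 + 20128570821521 = 4578371507960021 → 229101103196748497/4578371507960021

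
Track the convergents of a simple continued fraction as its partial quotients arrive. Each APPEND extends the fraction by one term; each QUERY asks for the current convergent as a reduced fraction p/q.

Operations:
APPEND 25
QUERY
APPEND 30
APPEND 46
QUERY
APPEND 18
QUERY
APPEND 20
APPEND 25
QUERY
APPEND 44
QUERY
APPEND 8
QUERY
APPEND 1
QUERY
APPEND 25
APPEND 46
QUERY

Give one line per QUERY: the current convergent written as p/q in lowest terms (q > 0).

25/1
34571/1381
623029/24888
313001804/12503413
13784574527/550649313
110589598020/4417697917
124374172547/4968347230
148241794110517/5921781765912

APPEND 25: p_0 = 25·1 + 0 = 25, q_0 = 25·0 + 1 = 1 → 25/1
APPEND 30: p_1 = 30·25 + 1 = 751, q_1 = 30·1 + 0 = 30 → 751/30
APPEND 46: p_2 = 46·751 + 25 = 34571, q_2 = 46·30 + 1 = 1381 → 34571/1381
APPEND 18: p_3 = 18·34571 + 751 = 623029, q_3 = 18·1381 + 30 = 24888 → 623029/24888
APPEND 20: p_4 = 20·623029 + 34571 = 12495151, q_4 = 20·24888 + 1381 = 499141 → 12495151/499141
APPEND 25: p_5 = 25·12495151 + 623029 = 313001804, q_5 = 25·499141 + 24888 = 12503413 → 313001804/12503413
APPEND 44: p_6 = 44·313001804 + 12495151 = 13784574527, q_6 = 44·12503413 + 499141 = 550649313 → 13784574527/550649313
APPEND 8: p_7 = 8·13784574527 + 313001804 = 110589598020, q_7 = 8·550649313 + 12503413 = 4417697917 → 110589598020/4417697917
APPEND 1: p_8 = 1·110589598020 + 13784574527 = 124374172547, q_8 = 1·4417697917 + 550649313 = 4968347230 → 124374172547/4968347230
APPEND 25: p_9 = 25·124374172547 + 110589598020 = 3219943911695, q_9 = 25·4968347230 + 4417697917 = 128626378667 → 3219943911695/128626378667
APPEND 46: p_10 = 46·3219943911695 + 124374172547 = 148241794110517, q_10 = 46·128626378667 + 4968347230 = 5921781765912 → 148241794110517/5921781765912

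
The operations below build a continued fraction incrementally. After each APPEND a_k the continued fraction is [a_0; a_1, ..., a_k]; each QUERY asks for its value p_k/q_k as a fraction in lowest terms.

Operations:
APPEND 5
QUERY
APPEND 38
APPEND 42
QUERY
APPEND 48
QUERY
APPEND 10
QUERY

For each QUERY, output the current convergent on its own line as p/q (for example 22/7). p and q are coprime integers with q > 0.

APPEND 5: p_0 = 5·1 + 0 = 5, q_0 = 5·0 + 1 = 1 → 5/1
APPEND 38: p_1 = 38·5 + 1 = 191, q_1 = 38·1 + 0 = 38 → 191/38
APPEND 42: p_2 = 42·191 + 5 = 8027, q_2 = 42·38 + 1 = 1597 → 8027/1597
APPEND 48: p_3 = 48·8027 + 191 = 385487, q_3 = 48·1597 + 38 = 76694 → 385487/76694
APPEND 10: p_4 = 10·385487 + 8027 = 3862897, q_4 = 10·76694 + 1597 = 768537 → 3862897/768537

5/1
8027/1597
385487/76694
3862897/768537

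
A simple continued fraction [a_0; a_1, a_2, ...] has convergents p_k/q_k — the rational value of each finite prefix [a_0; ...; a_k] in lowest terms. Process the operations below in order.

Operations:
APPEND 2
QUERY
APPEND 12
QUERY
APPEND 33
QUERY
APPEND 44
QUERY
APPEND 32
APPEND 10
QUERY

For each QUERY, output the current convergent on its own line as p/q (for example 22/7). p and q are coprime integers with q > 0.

2/1
25/12
827/397
36413/17480
11696843/5615050

APPEND 2: p_0 = 2·1 + 0 = 2, q_0 = 2·0 + 1 = 1 → 2/1
APPEND 12: p_1 = 12·2 + 1 = 25, q_1 = 12·1 + 0 = 12 → 25/12
APPEND 33: p_2 = 33·25 + 2 = 827, q_2 = 33·12 + 1 = 397 → 827/397
APPEND 44: p_3 = 44·827 + 25 = 36413, q_3 = 44·397 + 12 = 17480 → 36413/17480
APPEND 32: p_4 = 32·36413 + 827 = 1166043, q_4 = 32·17480 + 397 = 559757 → 1166043/559757
APPEND 10: p_5 = 10·1166043 + 36413 = 11696843, q_5 = 10·559757 + 17480 = 5615050 → 11696843/5615050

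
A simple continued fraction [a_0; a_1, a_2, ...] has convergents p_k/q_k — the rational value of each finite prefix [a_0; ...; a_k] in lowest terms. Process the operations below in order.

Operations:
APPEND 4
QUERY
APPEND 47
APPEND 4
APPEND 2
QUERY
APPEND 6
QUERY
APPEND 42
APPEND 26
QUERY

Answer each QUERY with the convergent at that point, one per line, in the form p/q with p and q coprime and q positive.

4/1
1709/425
11014/2739
12082736/3004777

APPEND 4: p_0 = 4·1 + 0 = 4, q_0 = 4·0 + 1 = 1 → 4/1
APPEND 47: p_1 = 47·4 + 1 = 189, q_1 = 47·1 + 0 = 47 → 189/47
APPEND 4: p_2 = 4·189 + 4 = 760, q_2 = 4·47 + 1 = 189 → 760/189
APPEND 2: p_3 = 2·760 + 189 = 1709, q_3 = 2·189 + 47 = 425 → 1709/425
APPEND 6: p_4 = 6·1709 + 760 = 11014, q_4 = 6·425 + 189 = 2739 → 11014/2739
APPEND 42: p_5 = 42·11014 + 1709 = 464297, q_5 = 42·2739 + 425 = 115463 → 464297/115463
APPEND 26: p_6 = 26·464297 + 11014 = 12082736, q_6 = 26·115463 + 2739 = 3004777 → 12082736/3004777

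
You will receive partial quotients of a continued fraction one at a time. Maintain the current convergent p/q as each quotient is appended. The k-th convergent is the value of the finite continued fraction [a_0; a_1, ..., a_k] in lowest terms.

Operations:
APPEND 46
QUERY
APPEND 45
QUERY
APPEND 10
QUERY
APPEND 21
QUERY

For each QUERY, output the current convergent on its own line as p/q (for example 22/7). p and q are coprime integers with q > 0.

APPEND 46: p_0 = 46·1 + 0 = 46, q_0 = 46·0 + 1 = 1 → 46/1
APPEND 45: p_1 = 45·46 + 1 = 2071, q_1 = 45·1 + 0 = 45 → 2071/45
APPEND 10: p_2 = 10·2071 + 46 = 20756, q_2 = 10·45 + 1 = 451 → 20756/451
APPEND 21: p_3 = 21·20756 + 2071 = 437947, q_3 = 21·451 + 45 = 9516 → 437947/9516

46/1
2071/45
20756/451
437947/9516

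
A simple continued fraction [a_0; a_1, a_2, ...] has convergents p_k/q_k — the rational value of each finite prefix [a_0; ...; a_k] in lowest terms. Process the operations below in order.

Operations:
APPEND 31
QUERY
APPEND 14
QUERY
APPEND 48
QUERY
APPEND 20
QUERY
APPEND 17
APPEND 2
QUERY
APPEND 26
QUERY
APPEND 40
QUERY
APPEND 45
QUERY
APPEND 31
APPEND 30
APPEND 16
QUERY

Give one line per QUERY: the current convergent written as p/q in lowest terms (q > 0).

APPEND 31: p_0 = 31·1 + 0 = 31, q_0 = 31·0 + 1 = 1 → 31/1
APPEND 14: p_1 = 14·31 + 1 = 435, q_1 = 14·1 + 0 = 14 → 435/14
APPEND 48: p_2 = 48·435 + 31 = 20911, q_2 = 48·14 + 1 = 673 → 20911/673
APPEND 20: p_3 = 20·20911 + 435 = 418655, q_3 = 20·673 + 14 = 13474 → 418655/13474
APPEND 17: p_4 = 17·418655 + 20911 = 7138046, q_4 = 17·13474 + 673 = 229731 → 7138046/229731
APPEND 2: p_5 = 2·7138046 + 418655 = 14694747, q_5 = 2·229731 + 13474 = 472936 → 14694747/472936
APPEND 26: p_6 = 26·14694747 + 7138046 = 389201468, q_6 = 26·472936 + 229731 = 12526067 → 389201468/12526067
APPEND 40: p_7 = 40·389201468 + 14694747 = 15582753467, q_7 = 40·12526067 + 472936 = 501515616 → 15582753467/501515616
APPEND 45: p_8 = 45·15582753467 + 389201468 = 701613107483, q_8 = 45·501515616 + 12526067 = 22580728787 → 701613107483/22580728787
APPEND 31: p_9 = 31·701613107483 + 15582753467 = 21765589085440, q_9 = 31·22580728787 + 501515616 = 700504108013 → 21765589085440/700504108013
APPEND 30: p_10 = 30·21765589085440 + 701613107483 = 653669285670683, q_10 = 30·700504108013 + 22580728787 = 21037703969177 → 653669285670683/21037703969177
APPEND 16: p_11 = 16·653669285670683 + 21765589085440 = 10480474159816368, q_11 = 16·21037703969177 + 700504108013 = 337303767614845 → 10480474159816368/337303767614845

31/1
435/14
20911/673
418655/13474
14694747/472936
389201468/12526067
15582753467/501515616
701613107483/22580728787
10480474159816368/337303767614845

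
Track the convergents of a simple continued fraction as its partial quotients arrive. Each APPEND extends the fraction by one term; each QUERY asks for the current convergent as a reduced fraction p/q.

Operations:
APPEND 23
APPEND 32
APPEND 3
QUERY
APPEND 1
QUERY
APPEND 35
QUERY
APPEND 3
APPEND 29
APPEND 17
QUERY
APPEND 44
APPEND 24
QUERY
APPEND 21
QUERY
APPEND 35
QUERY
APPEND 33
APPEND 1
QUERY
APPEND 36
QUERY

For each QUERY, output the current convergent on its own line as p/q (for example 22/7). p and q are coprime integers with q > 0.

APPEND 23: p_0 = 23·1 + 0 = 23, q_0 = 23·0 + 1 = 1 → 23/1
APPEND 32: p_1 = 32·23 + 1 = 737, q_1 = 32·1 + 0 = 32 → 737/32
APPEND 3: p_2 = 3·737 + 23 = 2234, q_2 = 3·32 + 1 = 97 → 2234/97
APPEND 1: p_3 = 1·2234 + 737 = 2971, q_3 = 1·97 + 32 = 129 → 2971/129
APPEND 35: p_4 = 35·2971 + 2234 = 106219, q_4 = 35·129 + 97 = 4612 → 106219/4612
APPEND 3: p_5 = 3·106219 + 2971 = 321628, q_5 = 3·4612 + 129 = 13965 → 321628/13965
APPEND 29: p_6 = 29·321628 + 106219 = 9433431, q_6 = 29·13965 + 4612 = 409597 → 9433431/409597
APPEND 17: p_7 = 17·9433431 + 321628 = 160689955, q_7 = 17·409597 + 13965 = 6977114 → 160689955/6977114
APPEND 44: p_8 = 44·160689955 + 9433431 = 7079791451, q_8 = 44·6977114 + 409597 = 307402613 → 7079791451/307402613
APPEND 24: p_9 = 24·7079791451 + 160689955 = 170075684779, q_9 = 24·307402613 + 6977114 = 7384639826 → 170075684779/7384639826
APPEND 21: p_10 = 21·170075684779 + 7079791451 = 3578669171810, q_10 = 21·7384639826 + 307402613 = 155384838959 → 3578669171810/155384838959
APPEND 35: p_11 = 35·3578669171810 + 170075684779 = 125423496698129, q_11 = 35·155384838959 + 7384639826 = 5445854003391 → 125423496698129/5445854003391
APPEND 33: p_12 = 33·125423496698129 + 3578669171810 = 4142554060210067, q_12 = 33·5445854003391 + 155384838959 = 179868566950862 → 4142554060210067/179868566950862
APPEND 1: p_13 = 1·4142554060210067 + 125423496698129 = 4267977556908196, q_13 = 1·179868566950862 + 5445854003391 = 185314420954253 → 4267977556908196/185314420954253
APPEND 36: p_14 = 36·4267977556908196 + 4142554060210067 = 157789746108905123, q_14 = 36·185314420954253 + 179868566950862 = 6851187721303970 → 157789746108905123/6851187721303970

2234/97
2971/129
106219/4612
160689955/6977114
170075684779/7384639826
3578669171810/155384838959
125423496698129/5445854003391
4267977556908196/185314420954253
157789746108905123/6851187721303970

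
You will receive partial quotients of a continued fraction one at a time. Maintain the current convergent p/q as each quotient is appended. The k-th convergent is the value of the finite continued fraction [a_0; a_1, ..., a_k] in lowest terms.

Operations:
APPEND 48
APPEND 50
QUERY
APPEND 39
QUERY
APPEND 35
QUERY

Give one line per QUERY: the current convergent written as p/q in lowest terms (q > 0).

APPEND 48: p_0 = 48·1 + 0 = 48, q_0 = 48·0 + 1 = 1 → 48/1
APPEND 50: p_1 = 50·48 + 1 = 2401, q_1 = 50·1 + 0 = 50 → 2401/50
APPEND 39: p_2 = 39·2401 + 48 = 93687, q_2 = 39·50 + 1 = 1951 → 93687/1951
APPEND 35: p_3 = 35·93687 + 2401 = 3281446, q_3 = 35·1951 + 50 = 68335 → 3281446/68335

2401/50
93687/1951
3281446/68335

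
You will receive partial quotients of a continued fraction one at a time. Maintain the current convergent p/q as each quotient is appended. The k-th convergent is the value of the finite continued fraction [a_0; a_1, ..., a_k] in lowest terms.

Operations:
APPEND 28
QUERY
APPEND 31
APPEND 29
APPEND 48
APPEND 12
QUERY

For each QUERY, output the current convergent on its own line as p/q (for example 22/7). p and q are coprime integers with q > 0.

28/1
14567561/519672

APPEND 28: p_0 = 28·1 + 0 = 28, q_0 = 28·0 + 1 = 1 → 28/1
APPEND 31: p_1 = 31·28 + 1 = 869, q_1 = 31·1 + 0 = 31 → 869/31
APPEND 29: p_2 = 29·869 + 28 = 25229, q_2 = 29·31 + 1 = 900 → 25229/900
APPEND 48: p_3 = 48·25229 + 869 = 1211861, q_3 = 48·900 + 31 = 43231 → 1211861/43231
APPEND 12: p_4 = 12·1211861 + 25229 = 14567561, q_4 = 12·43231 + 900 = 519672 → 14567561/519672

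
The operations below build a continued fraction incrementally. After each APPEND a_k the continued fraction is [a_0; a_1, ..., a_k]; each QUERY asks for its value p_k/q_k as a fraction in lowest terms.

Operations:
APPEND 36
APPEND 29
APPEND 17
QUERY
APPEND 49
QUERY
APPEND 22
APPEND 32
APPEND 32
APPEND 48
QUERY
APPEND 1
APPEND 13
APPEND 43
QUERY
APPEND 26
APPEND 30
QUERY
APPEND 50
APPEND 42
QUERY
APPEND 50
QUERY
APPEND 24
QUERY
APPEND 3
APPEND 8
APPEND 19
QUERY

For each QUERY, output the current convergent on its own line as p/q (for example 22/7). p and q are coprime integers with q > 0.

APPEND 36: p_0 = 36·1 + 0 = 36, q_0 = 36·0 + 1 = 1 → 36/1
APPEND 29: p_1 = 29·36 + 1 = 1045, q_1 = 29·1 + 0 = 29 → 1045/29
APPEND 17: p_2 = 17·1045 + 36 = 17801, q_2 = 17·29 + 1 = 494 → 17801/494
APPEND 49: p_3 = 49·17801 + 1045 = 873294, q_3 = 49·494 + 29 = 24235 → 873294/24235
APPEND 22: p_4 = 22·873294 + 17801 = 19230269, q_4 = 22·24235 + 494 = 533664 → 19230269/533664
APPEND 32: p_5 = 32·19230269 + 873294 = 616241902, q_5 = 32·533664 + 24235 = 17101483 → 616241902/17101483
APPEND 32: p_6 = 32·616241902 + 19230269 = 19738971133, q_6 = 32·17101483 + 533664 = 547781120 → 19738971133/547781120
APPEND 48: p_7 = 48·19738971133 + 616241902 = 948086856286, q_7 = 48·547781120 + 17101483 = 26310595243 → 948086856286/26310595243
APPEND 1: p_8 = 1·948086856286 + 19738971133 = 967825827419, q_8 = 1·26310595243 + 547781120 = 26858376363 → 967825827419/26858376363
APPEND 13: p_9 = 13·967825827419 + 948086856286 = 13529822612733, q_9 = 13·26858376363 + 26310595243 = 375469487962 → 13529822612733/375469487962
APPEND 43: p_10 = 43·13529822612733 + 967825827419 = 582750198174938, q_10 = 43·375469487962 + 26858376363 = 16172046358729 → 582750198174938/16172046358729
APPEND 26: p_11 = 26·582750198174938 + 13529822612733 = 15165034975161121, q_11 = 26·16172046358729 + 375469487962 = 420848674814916 → 15165034975161121/420848674814916
APPEND 30: p_12 = 30·15165034975161121 + 582750198174938 = 455533799453008568, q_12 = 30·420848674814916 + 16172046358729 = 12641632290806209 → 455533799453008568/12641632290806209
APPEND 50: p_13 = 50·455533799453008568 + 15165034975161121 = 22791855007625589521, q_13 = 50·12641632290806209 + 420848674814916 = 632502463215125366 → 22791855007625589521/632502463215125366
APPEND 42: p_14 = 42·22791855007625589521 + 455533799453008568 = 957713444119727768450, q_14 = 42·632502463215125366 + 12641632290806209 = 26577745087326071581 → 957713444119727768450/26577745087326071581
APPEND 50: p_15 = 50·957713444119727768450 + 22791855007625589521 = 47908464060994014012021, q_15 = 50·26577745087326071581 + 632502463215125366 = 1329519756829518704416 → 47908464060994014012021/1329519756829518704416
APPEND 24: p_16 = 24·47908464060994014012021 + 957713444119727768450 = 1150760850907976064056954, q_16 = 24·1329519756829518704416 + 26577745087326071581 = 31935051908995774977565 → 1150760850907976064056954/31935051908995774977565
APPEND 3: p_17 = 3·1150760850907976064056954 + 47908464060994014012021 = 3500191016784922206182883, q_17 = 3·31935051908995774977565 + 1329519756829518704416 = 97134675483816843637111 → 3500191016784922206182883/97134675483816843637111
APPEND 8: p_18 = 8·3500191016784922206182883 + 1150760850907976064056954 = 29152288985187353713520018, q_18 = 8·97134675483816843637111 + 31935051908995774977565 = 809012455779530524074453 → 29152288985187353713520018/809012455779530524074453
APPEND 19: p_19 = 19·29152288985187353713520018 + 3500191016784922206182883 = 557393681735344642763063225, q_19 = 19·809012455779530524074453 + 97134675483816843637111 = 15468371335294896801051718 → 557393681735344642763063225/15468371335294896801051718

17801/494
873294/24235
948086856286/26310595243
582750198174938/16172046358729
455533799453008568/12641632290806209
957713444119727768450/26577745087326071581
47908464060994014012021/1329519756829518704416
1150760850907976064056954/31935051908995774977565
557393681735344642763063225/15468371335294896801051718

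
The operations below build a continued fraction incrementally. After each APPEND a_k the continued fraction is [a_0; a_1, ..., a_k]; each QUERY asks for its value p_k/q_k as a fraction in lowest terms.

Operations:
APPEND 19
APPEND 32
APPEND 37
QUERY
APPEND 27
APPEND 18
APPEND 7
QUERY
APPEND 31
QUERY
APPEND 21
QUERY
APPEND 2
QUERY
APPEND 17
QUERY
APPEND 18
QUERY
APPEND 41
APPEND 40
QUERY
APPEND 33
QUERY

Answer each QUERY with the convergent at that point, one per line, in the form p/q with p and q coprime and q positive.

22552/1185
77566015/4075724
2415540251/126925115
50803911286/2669503139
104023362823/5465931393
1819201079277/95590336820
32849642789809/1726091994153
53979031861247649/2836340575877873
1782656705976633863/93670104366066902

APPEND 19: p_0 = 19·1 + 0 = 19, q_0 = 19·0 + 1 = 1 → 19/1
APPEND 32: p_1 = 32·19 + 1 = 609, q_1 = 32·1 + 0 = 32 → 609/32
APPEND 37: p_2 = 37·609 + 19 = 22552, q_2 = 37·32 + 1 = 1185 → 22552/1185
APPEND 27: p_3 = 27·22552 + 609 = 609513, q_3 = 27·1185 + 32 = 32027 → 609513/32027
APPEND 18: p_4 = 18·609513 + 22552 = 10993786, q_4 = 18·32027 + 1185 = 577671 → 10993786/577671
APPEND 7: p_5 = 7·10993786 + 609513 = 77566015, q_5 = 7·577671 + 32027 = 4075724 → 77566015/4075724
APPEND 31: p_6 = 31·77566015 + 10993786 = 2415540251, q_6 = 31·4075724 + 577671 = 126925115 → 2415540251/126925115
APPEND 21: p_7 = 21·2415540251 + 77566015 = 50803911286, q_7 = 21·126925115 + 4075724 = 2669503139 → 50803911286/2669503139
APPEND 2: p_8 = 2·50803911286 + 2415540251 = 104023362823, q_8 = 2·2669503139 + 126925115 = 5465931393 → 104023362823/5465931393
APPEND 17: p_9 = 17·104023362823 + 50803911286 = 1819201079277, q_9 = 17·5465931393 + 2669503139 = 95590336820 → 1819201079277/95590336820
APPEND 18: p_10 = 18·1819201079277 + 104023362823 = 32849642789809, q_10 = 18·95590336820 + 5465931393 = 1726091994153 → 32849642789809/1726091994153
APPEND 41: p_11 = 41·32849642789809 + 1819201079277 = 1348654555461446, q_11 = 41·1726091994153 + 95590336820 = 70865362097093 → 1348654555461446/70865362097093
APPEND 40: p_12 = 40·1348654555461446 + 32849642789809 = 53979031861247649, q_12 = 40·70865362097093 + 1726091994153 = 2836340575877873 → 53979031861247649/2836340575877873
APPEND 33: p_13 = 33·53979031861247649 + 1348654555461446 = 1782656705976633863, q_13 = 33·2836340575877873 + 70865362097093 = 93670104366066902 → 1782656705976633863/93670104366066902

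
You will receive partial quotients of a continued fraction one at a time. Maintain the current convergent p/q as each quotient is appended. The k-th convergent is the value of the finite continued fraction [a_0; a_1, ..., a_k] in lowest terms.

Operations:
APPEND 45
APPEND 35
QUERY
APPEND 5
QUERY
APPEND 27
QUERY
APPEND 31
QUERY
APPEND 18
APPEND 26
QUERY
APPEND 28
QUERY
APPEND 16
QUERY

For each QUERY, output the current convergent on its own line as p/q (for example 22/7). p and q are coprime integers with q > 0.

APPEND 45: p_0 = 45·1 + 0 = 45, q_0 = 45·0 + 1 = 1 → 45/1
APPEND 35: p_1 = 35·45 + 1 = 1576, q_1 = 35·1 + 0 = 35 → 1576/35
APPEND 5: p_2 = 5·1576 + 45 = 7925, q_2 = 5·35 + 1 = 176 → 7925/176
APPEND 27: p_3 = 27·7925 + 1576 = 215551, q_3 = 27·176 + 35 = 4787 → 215551/4787
APPEND 31: p_4 = 31·215551 + 7925 = 6690006, q_4 = 31·4787 + 176 = 148573 → 6690006/148573
APPEND 18: p_5 = 18·6690006 + 215551 = 120635659, q_5 = 18·148573 + 4787 = 2679101 → 120635659/2679101
APPEND 26: p_6 = 26·120635659 + 6690006 = 3143217140, q_6 = 26·2679101 + 148573 = 69805199 → 3143217140/69805199
APPEND 28: p_7 = 28·3143217140 + 120635659 = 88130715579, q_7 = 28·69805199 + 2679101 = 1957224673 → 88130715579/1957224673
APPEND 16: p_8 = 16·88130715579 + 3143217140 = 1413234666404, q_8 = 16·1957224673 + 69805199 = 31385399967 → 1413234666404/31385399967

1576/35
7925/176
215551/4787
6690006/148573
3143217140/69805199
88130715579/1957224673
1413234666404/31385399967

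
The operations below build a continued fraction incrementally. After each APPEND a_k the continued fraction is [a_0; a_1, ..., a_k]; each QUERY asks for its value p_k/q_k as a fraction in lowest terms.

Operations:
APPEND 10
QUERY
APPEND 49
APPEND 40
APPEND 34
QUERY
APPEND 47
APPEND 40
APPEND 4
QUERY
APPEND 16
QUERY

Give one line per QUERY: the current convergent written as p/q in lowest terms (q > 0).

APPEND 10: p_0 = 10·1 + 0 = 10, q_0 = 10·0 + 1 = 1 → 10/1
APPEND 49: p_1 = 49·10 + 1 = 491, q_1 = 49·1 + 0 = 49 → 491/49
APPEND 40: p_2 = 40·491 + 10 = 19650, q_2 = 40·49 + 1 = 1961 → 19650/1961
APPEND 34: p_3 = 34·19650 + 491 = 668591, q_3 = 34·1961 + 49 = 66723 → 668591/66723
APPEND 47: p_4 = 47·668591 + 19650 = 31443427, q_4 = 47·66723 + 1961 = 3137942 → 31443427/3137942
APPEND 40: p_5 = 40·31443427 + 668591 = 1258405671, q_5 = 40·3137942 + 66723 = 125584403 → 1258405671/125584403
APPEND 4: p_6 = 4·1258405671 + 31443427 = 5065066111, q_6 = 4·125584403 + 3137942 = 505475554 → 5065066111/505475554
APPEND 16: p_7 = 16·5065066111 + 1258405671 = 82299463447, q_7 = 16·505475554 + 125584403 = 8213193267 → 82299463447/8213193267

10/1
668591/66723
5065066111/505475554
82299463447/8213193267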